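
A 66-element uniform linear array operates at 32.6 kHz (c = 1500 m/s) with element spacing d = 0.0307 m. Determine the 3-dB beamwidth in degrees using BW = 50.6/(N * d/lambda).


Step 1: lambda = 1500/32600 = 0.04601 m
Step 2: d/lambda = 0.0307/0.04601 = 0.6672
Step 3: BW = 50.6/(N * d/lambda) = 50.6/(66 * 0.6672) = 1.15

1.15 deg


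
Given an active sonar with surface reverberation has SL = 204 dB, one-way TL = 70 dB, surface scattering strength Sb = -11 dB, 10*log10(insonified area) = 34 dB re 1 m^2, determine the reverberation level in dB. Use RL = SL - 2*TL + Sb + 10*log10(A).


87 dB


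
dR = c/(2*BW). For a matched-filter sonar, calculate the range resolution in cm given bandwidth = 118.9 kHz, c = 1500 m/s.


dR = c/(2*BW) = 1500 / (2 * 118.9e3) = 0.0063 m = 0.63 cm

0.63 cm


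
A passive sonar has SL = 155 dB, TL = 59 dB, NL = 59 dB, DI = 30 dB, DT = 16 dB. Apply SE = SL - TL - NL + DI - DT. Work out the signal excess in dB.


SE = SL - TL - NL + DI - DT = 155 - 59 - 59 + 30 - 16 = 51

51 dB


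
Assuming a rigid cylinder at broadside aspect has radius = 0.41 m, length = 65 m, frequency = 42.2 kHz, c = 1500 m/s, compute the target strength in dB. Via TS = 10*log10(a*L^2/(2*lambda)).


lambda = 1500/42200 = 0.03555 m
TS = 10*log10(0.41*65^2/(2*0.03555)) = 43.87

43.87 dB


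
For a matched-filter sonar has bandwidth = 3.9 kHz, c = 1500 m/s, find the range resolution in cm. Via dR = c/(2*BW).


dR = c/(2*BW) = 1500 / (2 * 3.9e3) = 0.1923 m = 19.23 cm

19.23 cm


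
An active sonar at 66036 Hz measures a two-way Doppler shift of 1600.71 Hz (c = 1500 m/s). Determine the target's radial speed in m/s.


From fd = 2*f*v/c, v = c*fd/(2*f) = 1500 * 1600.71 / (2*66036) = 18.18

18.18 m/s


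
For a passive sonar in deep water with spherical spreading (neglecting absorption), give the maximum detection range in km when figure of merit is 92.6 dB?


At max range FOM = TL, so 20*log10(R) = 92.6
R = 10^(92.6/20) = 42657.95 m = 42.66 km

42.66 km


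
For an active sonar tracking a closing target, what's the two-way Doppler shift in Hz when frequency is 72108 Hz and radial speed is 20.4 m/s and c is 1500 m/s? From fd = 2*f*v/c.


fd = 2*f*v/c = 2 * 72108 * 20.4 / 1500 = 1961.34

1961.34 Hz


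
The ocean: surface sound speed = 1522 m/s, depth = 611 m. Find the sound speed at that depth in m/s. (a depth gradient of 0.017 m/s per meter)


c = 1522 + 0.017 * 611 = 1532.387

1532.387 m/s


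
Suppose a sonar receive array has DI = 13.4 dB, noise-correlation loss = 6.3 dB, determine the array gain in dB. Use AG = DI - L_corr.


7.1 dB


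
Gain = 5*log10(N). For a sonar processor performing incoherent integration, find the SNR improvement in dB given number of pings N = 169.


Gain = 5*log10(169) = 11.14

11.14 dB


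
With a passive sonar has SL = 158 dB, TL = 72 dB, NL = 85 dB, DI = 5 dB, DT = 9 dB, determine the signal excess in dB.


-3 dB


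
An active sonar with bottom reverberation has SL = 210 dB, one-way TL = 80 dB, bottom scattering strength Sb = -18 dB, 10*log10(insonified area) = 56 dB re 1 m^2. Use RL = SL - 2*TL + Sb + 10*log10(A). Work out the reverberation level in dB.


RL = SL - 2*TL + Sb + 10*log10(A) = 210 - 2*80 + (-18) + 56 = 88

88 dB


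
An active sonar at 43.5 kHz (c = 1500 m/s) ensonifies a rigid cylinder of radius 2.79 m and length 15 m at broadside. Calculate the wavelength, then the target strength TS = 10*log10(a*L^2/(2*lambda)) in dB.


Step 1: lambda = c/f = 1500/43500 = 0.03448 m
Step 2: TS = 10*log10(a*L^2/(2*lambda)) = 10*log10(2.79*15^2/(2*0.03448)) = 39.59

39.59 dB


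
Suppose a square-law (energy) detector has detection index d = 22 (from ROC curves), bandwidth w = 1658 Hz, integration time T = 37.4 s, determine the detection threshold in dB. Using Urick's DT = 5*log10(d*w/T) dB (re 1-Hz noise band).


DT = 5*log10(d*w/T) = 5*log10(22 * 1658 / 37.4) = 5*log10(975.29) = 14.95

14.95 dB


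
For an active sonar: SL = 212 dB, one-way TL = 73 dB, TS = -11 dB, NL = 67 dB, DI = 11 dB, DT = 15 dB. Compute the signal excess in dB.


SE = SL - 2*TL + TS - NL + DI - DT = 212 - 2*73 + (-11) - 67 + 11 - 15 = -16

-16 dB


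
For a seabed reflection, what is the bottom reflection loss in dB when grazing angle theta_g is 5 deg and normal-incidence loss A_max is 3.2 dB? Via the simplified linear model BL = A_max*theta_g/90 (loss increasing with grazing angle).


BL = A_max * theta_g / 90 = 3.2 * 5 / 90 = 0.18

0.18 dB


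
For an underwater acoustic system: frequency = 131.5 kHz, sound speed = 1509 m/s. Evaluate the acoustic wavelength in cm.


lambda = c/f = 1509 / 131500 = 0.0115 m = 1.15 cm

1.15 cm


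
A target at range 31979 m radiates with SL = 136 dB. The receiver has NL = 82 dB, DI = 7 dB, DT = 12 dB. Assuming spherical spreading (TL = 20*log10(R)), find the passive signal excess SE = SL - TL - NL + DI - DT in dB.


Step 1: TL = 20*log10(31979) = 90.1 dB
Step 2: SE = 136 - 90.1 - 82 + 7 - 12 = -41.1

-41.1 dB


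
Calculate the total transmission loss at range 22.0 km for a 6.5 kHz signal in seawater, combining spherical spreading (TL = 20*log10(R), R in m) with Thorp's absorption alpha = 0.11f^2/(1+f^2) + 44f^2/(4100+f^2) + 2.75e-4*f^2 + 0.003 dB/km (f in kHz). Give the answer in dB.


99.41 dB


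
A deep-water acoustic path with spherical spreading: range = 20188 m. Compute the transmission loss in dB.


86.1 dB


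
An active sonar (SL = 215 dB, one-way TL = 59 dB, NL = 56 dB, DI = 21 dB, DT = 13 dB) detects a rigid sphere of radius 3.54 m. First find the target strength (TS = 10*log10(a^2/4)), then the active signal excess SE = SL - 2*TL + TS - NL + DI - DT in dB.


Step 1: TS = 10*log10(3.54^2/4) = 4.96 dB
Step 2: SE = SL - 2*TL + TS - NL + DI - DT = 215 - 2*59 + (4.96) - 56 + 21 - 13 = 53.96

53.96 dB


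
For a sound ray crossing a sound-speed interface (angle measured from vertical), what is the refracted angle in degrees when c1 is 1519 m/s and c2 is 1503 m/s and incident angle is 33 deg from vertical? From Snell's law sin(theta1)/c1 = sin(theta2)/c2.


sin(theta2) = (c2/c1)*sin(theta1) = (1503/1519)*sin(33 deg) = 0.5389
theta2 = arcsin(0.5389) = 32.61

32.61 deg


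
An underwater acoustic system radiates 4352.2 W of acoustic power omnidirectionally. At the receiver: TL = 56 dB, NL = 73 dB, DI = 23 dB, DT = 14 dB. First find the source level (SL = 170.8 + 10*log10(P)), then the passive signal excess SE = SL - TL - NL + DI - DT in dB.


Step 1: SL = 170.8 + 10*log10(4352.2) = 207.19 dB
Step 2: SE = SL - TL - NL + DI - DT = 207.19 - 56 - 73 + 23 - 14 = 87.19

87.19 dB


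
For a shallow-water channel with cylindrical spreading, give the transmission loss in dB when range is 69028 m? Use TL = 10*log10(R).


48.39 dB


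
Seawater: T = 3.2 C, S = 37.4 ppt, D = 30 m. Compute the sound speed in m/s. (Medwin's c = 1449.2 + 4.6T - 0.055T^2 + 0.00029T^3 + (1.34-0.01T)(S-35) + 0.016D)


1466.99 m/s


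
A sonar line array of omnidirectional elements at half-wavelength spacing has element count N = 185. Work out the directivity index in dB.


DI = 10*log10(185) = 22.67

22.67 dB


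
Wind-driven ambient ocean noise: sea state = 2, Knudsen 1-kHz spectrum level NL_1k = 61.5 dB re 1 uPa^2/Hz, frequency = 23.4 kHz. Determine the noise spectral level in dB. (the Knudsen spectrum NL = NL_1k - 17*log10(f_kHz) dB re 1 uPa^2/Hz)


NL = NL_1k - 17*log10(f_kHz) = 61.5 - 17*log10(23.4) = 61.5 - (23.28) = 38.22

38.22 dB


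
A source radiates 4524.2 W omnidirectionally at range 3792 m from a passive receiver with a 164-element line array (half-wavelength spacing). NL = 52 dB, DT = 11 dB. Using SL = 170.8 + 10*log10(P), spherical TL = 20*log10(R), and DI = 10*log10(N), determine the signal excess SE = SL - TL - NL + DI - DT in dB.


94.93 dB


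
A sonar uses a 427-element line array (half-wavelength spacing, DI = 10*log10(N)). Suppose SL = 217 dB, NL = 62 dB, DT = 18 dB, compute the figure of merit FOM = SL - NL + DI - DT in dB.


Step 1: DI = 10*log10(427) = 26.3 dB
Step 2: FOM = SL - NL + DI - DT = 217 - 62 + 26.3 - 18 = 163.3

163.3 dB


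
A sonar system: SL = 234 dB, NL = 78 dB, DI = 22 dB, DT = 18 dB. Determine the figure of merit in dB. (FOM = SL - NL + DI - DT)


FOM = SL - NL + DI - DT = 234 - 78 + 22 - 18 = 160

160 dB


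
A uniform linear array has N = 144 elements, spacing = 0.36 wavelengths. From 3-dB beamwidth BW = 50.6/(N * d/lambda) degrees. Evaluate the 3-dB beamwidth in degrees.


BW = 50.6 / (144 * 0.36) = 50.6 / 51.84 = 0.98

0.98 deg


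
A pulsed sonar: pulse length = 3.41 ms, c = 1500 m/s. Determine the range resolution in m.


dR = c*tau/2 = 1500 * 3.41e-3 / 2 = 2.5575

2.5575 m


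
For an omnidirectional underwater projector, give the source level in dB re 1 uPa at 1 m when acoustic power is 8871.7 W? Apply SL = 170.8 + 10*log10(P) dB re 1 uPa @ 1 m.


210.28 dB


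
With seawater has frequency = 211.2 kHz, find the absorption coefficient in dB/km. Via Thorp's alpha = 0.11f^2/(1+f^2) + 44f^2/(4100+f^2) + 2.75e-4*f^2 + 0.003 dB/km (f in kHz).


52.676 dB/km


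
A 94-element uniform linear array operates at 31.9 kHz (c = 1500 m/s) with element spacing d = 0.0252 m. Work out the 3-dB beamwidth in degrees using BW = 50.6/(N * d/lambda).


Step 1: lambda = 1500/31900 = 0.04702 m
Step 2: d/lambda = 0.0252/0.04702 = 0.5359
Step 3: BW = 50.6/(N * d/lambda) = 50.6/(94 * 0.5359) = 1.0

1.0 deg


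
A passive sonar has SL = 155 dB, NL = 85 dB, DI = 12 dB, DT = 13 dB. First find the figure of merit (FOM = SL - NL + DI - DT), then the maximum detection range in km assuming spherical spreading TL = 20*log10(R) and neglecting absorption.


Step 1: FOM = SL - NL + DI - DT = 155 - 85 + 12 - 13 = 69 dB
Step 2: at max range FOM = TL = 20*log10(R), so R = 10^(69/20) = 2818.38 m = 2.82 km

2.82 km


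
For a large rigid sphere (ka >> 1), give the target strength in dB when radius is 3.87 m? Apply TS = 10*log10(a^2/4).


TS = 10*log10(3.87^2 / 4) = 10*log10(3.744225) = 5.73

5.73 dB


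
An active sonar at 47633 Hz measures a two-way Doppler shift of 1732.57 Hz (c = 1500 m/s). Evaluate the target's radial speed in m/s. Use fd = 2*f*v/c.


27.28 m/s


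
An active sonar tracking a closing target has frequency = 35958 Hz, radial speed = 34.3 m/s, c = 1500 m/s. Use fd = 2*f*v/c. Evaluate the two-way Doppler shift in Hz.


1644.48 Hz


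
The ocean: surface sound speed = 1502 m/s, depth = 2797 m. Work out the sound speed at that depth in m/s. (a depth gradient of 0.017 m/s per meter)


c = 1502 + 0.017 * 2797 = 1549.549

1549.549 m/s


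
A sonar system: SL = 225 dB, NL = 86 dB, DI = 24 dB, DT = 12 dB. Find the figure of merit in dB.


151 dB


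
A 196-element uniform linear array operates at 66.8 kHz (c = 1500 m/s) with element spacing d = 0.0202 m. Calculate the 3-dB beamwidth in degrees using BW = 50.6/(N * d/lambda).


Step 1: lambda = 1500/66800 = 0.02246 m
Step 2: d/lambda = 0.0202/0.02246 = 0.8994
Step 3: BW = 50.6/(N * d/lambda) = 50.6/(196 * 0.8994) = 0.29

0.29 deg


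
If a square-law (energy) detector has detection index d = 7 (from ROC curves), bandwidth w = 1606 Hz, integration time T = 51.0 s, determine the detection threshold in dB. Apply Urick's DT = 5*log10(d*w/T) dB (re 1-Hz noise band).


DT = 5*log10(d*w/T) = 5*log10(7 * 1606 / 51.0) = 5*log10(220.43) = 11.72

11.72 dB


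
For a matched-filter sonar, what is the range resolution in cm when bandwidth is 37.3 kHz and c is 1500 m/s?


dR = c/(2*BW) = 1500 / (2 * 37.3e3) = 0.0201 m = 2.01 cm

2.01 cm


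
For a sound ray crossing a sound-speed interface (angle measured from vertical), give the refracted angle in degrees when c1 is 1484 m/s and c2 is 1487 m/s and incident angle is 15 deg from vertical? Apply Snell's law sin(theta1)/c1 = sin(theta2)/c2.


15.03 deg


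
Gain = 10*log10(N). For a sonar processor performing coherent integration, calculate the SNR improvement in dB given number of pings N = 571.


Gain = 10*log10(571) = 27.57

27.57 dB


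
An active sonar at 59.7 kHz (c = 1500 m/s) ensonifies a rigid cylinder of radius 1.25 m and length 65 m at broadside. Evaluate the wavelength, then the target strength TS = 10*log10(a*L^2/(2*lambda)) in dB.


Step 1: lambda = c/f = 1500/59700 = 0.02513 m
Step 2: TS = 10*log10(a*L^2/(2*lambda)) = 10*log10(1.25*65^2/(2*0.02513)) = 50.22

50.22 dB


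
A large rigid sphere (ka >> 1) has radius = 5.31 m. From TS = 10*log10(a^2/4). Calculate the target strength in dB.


TS = 10*log10(5.31^2 / 4) = 10*log10(7.049025) = 8.48

8.48 dB


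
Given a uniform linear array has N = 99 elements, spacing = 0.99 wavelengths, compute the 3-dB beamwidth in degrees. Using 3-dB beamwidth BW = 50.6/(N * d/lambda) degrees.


0.52 deg


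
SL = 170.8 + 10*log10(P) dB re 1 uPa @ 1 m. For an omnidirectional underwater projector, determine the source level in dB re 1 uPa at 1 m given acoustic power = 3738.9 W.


206.53 dB


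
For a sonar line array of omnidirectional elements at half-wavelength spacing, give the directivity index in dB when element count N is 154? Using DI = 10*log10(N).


DI = 10*log10(154) = 21.88

21.88 dB


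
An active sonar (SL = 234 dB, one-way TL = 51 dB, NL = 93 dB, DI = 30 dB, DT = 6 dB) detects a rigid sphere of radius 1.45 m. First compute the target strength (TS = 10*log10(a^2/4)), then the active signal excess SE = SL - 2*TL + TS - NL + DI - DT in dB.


Step 1: TS = 10*log10(1.45^2/4) = -2.79 dB
Step 2: SE = SL - 2*TL + TS - NL + DI - DT = 234 - 2*51 + (-2.79) - 93 + 30 - 6 = 60.21

60.21 dB


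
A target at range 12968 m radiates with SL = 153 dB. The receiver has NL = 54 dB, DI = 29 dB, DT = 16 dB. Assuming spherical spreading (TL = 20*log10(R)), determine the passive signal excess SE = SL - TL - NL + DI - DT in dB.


29.74 dB


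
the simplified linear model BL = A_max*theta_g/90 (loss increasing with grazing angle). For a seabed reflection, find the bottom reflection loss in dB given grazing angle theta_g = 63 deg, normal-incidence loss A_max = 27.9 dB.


19.53 dB


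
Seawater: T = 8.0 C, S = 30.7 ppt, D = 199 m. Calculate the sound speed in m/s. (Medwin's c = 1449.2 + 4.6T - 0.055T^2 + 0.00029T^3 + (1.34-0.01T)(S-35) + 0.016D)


c = 1449.2 + 4.6*8.0 - 0.055*8.0^2 + 0.00029*8.0^3 + (1.34 - 0.01*8.0)*(30.7 - 35) + 0.016*199 = 1480.39

1480.39 m/s


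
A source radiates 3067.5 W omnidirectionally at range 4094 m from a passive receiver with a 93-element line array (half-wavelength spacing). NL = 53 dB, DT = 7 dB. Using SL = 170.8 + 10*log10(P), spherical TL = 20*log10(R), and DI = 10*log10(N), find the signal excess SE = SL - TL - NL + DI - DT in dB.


Step 1: SL = 170.8 + 10*log10(3067.5) = 205.67 dB
Step 2: TL = 20*log10(4094) = 72.24 dB
Step 3: DI = 10*log10(93) = 19.68 dB
Step 4: SE = SL - TL - NL + DI - DT = 205.67 - 72.24 - 53 + 19.68 - 7 = 93.11

93.11 dB


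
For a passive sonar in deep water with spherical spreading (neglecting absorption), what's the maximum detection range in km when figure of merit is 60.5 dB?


At max range FOM = TL, so 20*log10(R) = 60.5
R = 10^(60.5/20) = 1059.25 m = 1.06 km

1.06 km


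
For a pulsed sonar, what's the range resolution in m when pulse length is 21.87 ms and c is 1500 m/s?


dR = c*tau/2 = 1500 * 21.87e-3 / 2 = 16.4025

16.4025 m


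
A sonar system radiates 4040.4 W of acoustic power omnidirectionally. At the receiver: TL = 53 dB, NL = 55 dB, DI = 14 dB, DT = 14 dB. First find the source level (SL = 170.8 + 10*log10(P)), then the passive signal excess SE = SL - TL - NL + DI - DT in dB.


Step 1: SL = 170.8 + 10*log10(4040.4) = 206.86 dB
Step 2: SE = SL - TL - NL + DI - DT = 206.86 - 53 - 55 + 14 - 14 = 98.86

98.86 dB


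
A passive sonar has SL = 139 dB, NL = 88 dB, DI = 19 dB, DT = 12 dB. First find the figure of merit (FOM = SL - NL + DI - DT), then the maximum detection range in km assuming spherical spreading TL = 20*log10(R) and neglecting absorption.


Step 1: FOM = SL - NL + DI - DT = 139 - 88 + 19 - 12 = 58 dB
Step 2: at max range FOM = TL = 20*log10(R), so R = 10^(58/20) = 794.33 m = 0.79 km

0.79 km


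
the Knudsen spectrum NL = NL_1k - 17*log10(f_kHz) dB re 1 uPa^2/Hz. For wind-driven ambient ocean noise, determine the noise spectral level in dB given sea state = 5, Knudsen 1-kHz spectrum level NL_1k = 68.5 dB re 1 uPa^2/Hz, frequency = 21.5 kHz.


45.85 dB


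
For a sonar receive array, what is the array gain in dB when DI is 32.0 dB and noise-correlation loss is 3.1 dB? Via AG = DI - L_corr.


AG = DI - L_corr = 32.0 - 3.1 = 28.9

28.9 dB


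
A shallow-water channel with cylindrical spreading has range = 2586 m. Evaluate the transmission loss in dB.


TL = 10*log10(2586) = 34.13

34.13 dB


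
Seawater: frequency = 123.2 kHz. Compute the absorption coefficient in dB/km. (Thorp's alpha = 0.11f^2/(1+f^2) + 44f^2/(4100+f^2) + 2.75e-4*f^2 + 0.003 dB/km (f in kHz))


f^2 = 15178.24
alpha = 0.11*15178.24/(1+15178.24) + 44*15178.24/(4100+15178.24) + 2.75e-4*15178.24 + 0.003 = 38.929

38.929 dB/km


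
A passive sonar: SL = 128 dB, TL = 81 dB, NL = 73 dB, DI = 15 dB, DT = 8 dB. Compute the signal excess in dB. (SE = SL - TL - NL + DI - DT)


SE = SL - TL - NL + DI - DT = 128 - 81 - 73 + 15 - 8 = -19

-19 dB


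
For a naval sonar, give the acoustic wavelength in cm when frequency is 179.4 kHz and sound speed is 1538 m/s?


0.86 cm


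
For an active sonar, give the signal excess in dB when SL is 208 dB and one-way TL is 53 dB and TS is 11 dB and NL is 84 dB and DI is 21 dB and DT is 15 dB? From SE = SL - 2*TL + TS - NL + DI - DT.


35 dB


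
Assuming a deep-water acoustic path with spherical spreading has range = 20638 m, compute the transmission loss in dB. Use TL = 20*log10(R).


TL = 20*log10(20638) = 86.29

86.29 dB


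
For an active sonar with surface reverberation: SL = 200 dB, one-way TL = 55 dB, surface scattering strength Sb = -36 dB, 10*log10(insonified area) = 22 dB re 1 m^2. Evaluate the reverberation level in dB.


RL = SL - 2*TL + Sb + 10*log10(A) = 200 - 2*55 + (-36) + 22 = 76

76 dB


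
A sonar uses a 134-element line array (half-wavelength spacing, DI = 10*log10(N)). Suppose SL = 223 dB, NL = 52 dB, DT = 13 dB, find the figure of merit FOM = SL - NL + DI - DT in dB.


Step 1: DI = 10*log10(134) = 21.27 dB
Step 2: FOM = SL - NL + DI - DT = 223 - 52 + 21.27 - 13 = 179.27

179.27 dB


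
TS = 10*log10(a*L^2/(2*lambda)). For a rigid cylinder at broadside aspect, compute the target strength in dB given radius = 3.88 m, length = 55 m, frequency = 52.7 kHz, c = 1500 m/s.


lambda = 1500/52700 = 0.02846 m
TS = 10*log10(3.88*55^2/(2*0.02846)) = 53.14

53.14 dB


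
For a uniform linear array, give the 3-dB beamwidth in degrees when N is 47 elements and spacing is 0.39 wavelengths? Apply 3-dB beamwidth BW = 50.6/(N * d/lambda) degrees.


BW = 50.6 / (47 * 0.39) = 50.6 / 18.33 = 2.76

2.76 deg


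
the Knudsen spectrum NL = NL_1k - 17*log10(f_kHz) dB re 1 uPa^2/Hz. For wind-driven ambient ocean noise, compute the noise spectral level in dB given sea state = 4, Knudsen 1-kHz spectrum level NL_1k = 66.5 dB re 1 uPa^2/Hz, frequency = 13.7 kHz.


NL = NL_1k - 17*log10(f_kHz) = 66.5 - 17*log10(13.7) = 66.5 - (19.32) = 47.18

47.18 dB


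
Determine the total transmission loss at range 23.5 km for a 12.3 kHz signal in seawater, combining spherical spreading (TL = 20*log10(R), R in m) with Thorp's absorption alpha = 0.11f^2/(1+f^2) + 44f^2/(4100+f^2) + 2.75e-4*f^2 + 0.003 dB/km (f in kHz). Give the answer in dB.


Step 1 (Thorp): alpha = 0.11*151.29/(1+151.29) + 44*151.29/(4100+151.29) + 2.75e-4*151.29 + 0.003 = 1.7197 dB/km
Step 2: TL_spread = 20*log10(23500) = 87.42 dB
Step 3: TL_abs = alpha*R = 1.7197 * 23.5 = 40.41 dB
Step 4: TL_total = 87.42 + 40.41 = 127.83

127.83 dB


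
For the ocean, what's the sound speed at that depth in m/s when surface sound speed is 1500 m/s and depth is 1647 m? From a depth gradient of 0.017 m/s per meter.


c = 1500 + 0.017 * 1647 = 1527.999

1527.999 m/s


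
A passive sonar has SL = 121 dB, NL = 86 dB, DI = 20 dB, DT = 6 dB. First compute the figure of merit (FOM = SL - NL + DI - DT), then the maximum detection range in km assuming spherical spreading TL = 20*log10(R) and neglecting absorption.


Step 1: FOM = SL - NL + DI - DT = 121 - 86 + 20 - 6 = 49 dB
Step 2: at max range FOM = TL = 20*log10(R), so R = 10^(49/20) = 281.84 m = 0.28 km

0.28 km


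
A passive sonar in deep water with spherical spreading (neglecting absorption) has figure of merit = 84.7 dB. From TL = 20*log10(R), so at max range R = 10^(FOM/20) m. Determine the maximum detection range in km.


At max range FOM = TL, so 20*log10(R) = 84.7
R = 10^(84.7/20) = 17179.08 m = 17.18 km

17.18 km


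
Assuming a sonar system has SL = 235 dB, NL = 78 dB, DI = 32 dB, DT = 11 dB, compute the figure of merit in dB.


FOM = SL - NL + DI - DT = 235 - 78 + 32 - 11 = 178

178 dB


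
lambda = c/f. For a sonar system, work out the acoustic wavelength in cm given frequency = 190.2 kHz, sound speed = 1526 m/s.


lambda = c/f = 1526 / 190200 = 0.008 m = 0.8 cm

0.8 cm


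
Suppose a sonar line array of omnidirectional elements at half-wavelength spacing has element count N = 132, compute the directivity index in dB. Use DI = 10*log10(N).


DI = 10*log10(132) = 21.21

21.21 dB


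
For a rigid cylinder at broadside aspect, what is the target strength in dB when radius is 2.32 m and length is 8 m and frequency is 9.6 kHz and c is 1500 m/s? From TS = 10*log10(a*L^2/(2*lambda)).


lambda = 1500/9600 = 0.15625 m
TS = 10*log10(2.32*8^2/(2*0.15625)) = 26.77

26.77 dB


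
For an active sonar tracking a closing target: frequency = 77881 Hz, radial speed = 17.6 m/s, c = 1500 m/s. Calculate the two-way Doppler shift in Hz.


fd = 2*f*v/c = 2 * 77881 * 17.6 / 1500 = 1827.61

1827.61 Hz


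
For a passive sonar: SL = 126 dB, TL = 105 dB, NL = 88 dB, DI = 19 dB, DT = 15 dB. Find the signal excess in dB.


-63 dB


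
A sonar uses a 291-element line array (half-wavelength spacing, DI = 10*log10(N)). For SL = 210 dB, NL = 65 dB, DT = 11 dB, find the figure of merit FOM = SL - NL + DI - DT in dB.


Step 1: DI = 10*log10(291) = 24.64 dB
Step 2: FOM = SL - NL + DI - DT = 210 - 65 + 24.64 - 11 = 158.64

158.64 dB


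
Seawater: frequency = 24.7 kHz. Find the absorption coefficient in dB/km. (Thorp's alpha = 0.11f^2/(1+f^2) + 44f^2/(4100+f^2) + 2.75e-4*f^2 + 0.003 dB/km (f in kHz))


5.98 dB/km


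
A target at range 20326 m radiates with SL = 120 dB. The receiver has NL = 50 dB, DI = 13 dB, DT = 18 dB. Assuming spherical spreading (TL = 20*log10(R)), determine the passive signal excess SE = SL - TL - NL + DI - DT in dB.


Step 1: TL = 20*log10(20326) = 86.16 dB
Step 2: SE = 120 - 86.16 - 50 + 13 - 18 = -21.16

-21.16 dB


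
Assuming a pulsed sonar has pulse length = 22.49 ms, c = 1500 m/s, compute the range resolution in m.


16.8675 m


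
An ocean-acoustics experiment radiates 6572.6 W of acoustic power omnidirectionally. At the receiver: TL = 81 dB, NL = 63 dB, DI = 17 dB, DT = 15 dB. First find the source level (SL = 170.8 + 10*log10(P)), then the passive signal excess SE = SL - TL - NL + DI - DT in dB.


Step 1: SL = 170.8 + 10*log10(6572.6) = 208.98 dB
Step 2: SE = SL - TL - NL + DI - DT = 208.98 - 81 - 63 + 17 - 15 = 66.98

66.98 dB


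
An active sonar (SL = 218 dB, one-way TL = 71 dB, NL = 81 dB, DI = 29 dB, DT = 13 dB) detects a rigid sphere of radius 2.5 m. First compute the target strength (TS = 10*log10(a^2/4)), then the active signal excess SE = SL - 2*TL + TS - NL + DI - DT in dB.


Step 1: TS = 10*log10(2.5^2/4) = 1.94 dB
Step 2: SE = SL - 2*TL + TS - NL + DI - DT = 218 - 2*71 + (1.94) - 81 + 29 - 13 = 12.94

12.94 dB


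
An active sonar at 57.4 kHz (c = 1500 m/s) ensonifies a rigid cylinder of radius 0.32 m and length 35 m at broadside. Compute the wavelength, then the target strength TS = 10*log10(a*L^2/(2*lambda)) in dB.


Step 1: lambda = c/f = 1500/57400 = 0.02613 m
Step 2: TS = 10*log10(a*L^2/(2*lambda)) = 10*log10(0.32*35^2/(2*0.02613)) = 38.75

38.75 dB


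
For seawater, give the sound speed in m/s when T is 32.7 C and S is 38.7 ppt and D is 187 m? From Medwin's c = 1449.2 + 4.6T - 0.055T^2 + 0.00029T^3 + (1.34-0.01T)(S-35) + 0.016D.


c = 1449.2 + 4.6*32.7 - 0.055*32.7^2 + 0.00029*32.7^3 + (1.34 - 0.01*32.7)*(38.7 - 35) + 0.016*187 = 1557.69

1557.69 m/s


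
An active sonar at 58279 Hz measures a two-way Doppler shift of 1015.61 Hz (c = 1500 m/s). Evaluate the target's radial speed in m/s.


From fd = 2*f*v/c, v = c*fd/(2*f) = 1500 * 1015.61 / (2*58279) = 13.07

13.07 m/s


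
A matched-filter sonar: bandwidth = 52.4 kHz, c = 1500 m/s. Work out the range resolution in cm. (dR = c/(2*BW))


dR = c/(2*BW) = 1500 / (2 * 52.4e3) = 0.0143 m = 1.43 cm

1.43 cm


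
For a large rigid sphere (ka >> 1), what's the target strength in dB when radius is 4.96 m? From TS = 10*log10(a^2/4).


TS = 10*log10(4.96^2 / 4) = 10*log10(6.1504) = 7.89

7.89 dB


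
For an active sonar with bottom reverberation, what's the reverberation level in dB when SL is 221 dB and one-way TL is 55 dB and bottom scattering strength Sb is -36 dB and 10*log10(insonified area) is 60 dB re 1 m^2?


RL = SL - 2*TL + Sb + 10*log10(A) = 221 - 2*55 + (-36) + 60 = 135

135 dB


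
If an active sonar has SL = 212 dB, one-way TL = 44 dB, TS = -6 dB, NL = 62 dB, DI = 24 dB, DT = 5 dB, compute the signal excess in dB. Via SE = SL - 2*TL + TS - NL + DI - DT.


SE = SL - 2*TL + TS - NL + DI - DT = 212 - 2*44 + (-6) - 62 + 24 - 5 = 75

75 dB


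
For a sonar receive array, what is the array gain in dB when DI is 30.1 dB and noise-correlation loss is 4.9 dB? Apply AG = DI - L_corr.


AG = DI - L_corr = 30.1 - 4.9 = 25.2

25.2 dB


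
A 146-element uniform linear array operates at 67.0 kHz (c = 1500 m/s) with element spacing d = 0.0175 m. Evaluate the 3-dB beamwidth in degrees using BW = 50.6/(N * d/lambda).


0.44 deg


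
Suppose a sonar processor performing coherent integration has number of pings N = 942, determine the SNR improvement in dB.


Gain = 10*log10(942) = 29.74

29.74 dB


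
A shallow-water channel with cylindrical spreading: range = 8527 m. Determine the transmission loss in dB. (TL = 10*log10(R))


TL = 10*log10(8527) = 39.31

39.31 dB


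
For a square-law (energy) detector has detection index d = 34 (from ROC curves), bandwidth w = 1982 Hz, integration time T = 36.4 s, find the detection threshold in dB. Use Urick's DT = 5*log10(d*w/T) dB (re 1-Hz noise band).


DT = 5*log10(d*w/T) = 5*log10(34 * 1982 / 36.4) = 5*log10(1851.32) = 16.34

16.34 dB


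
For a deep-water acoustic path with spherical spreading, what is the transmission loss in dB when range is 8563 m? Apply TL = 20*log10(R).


78.65 dB


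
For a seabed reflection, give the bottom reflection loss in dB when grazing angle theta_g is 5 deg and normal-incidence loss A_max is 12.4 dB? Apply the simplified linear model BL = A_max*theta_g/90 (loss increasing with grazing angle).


BL = A_max * theta_g / 90 = 12.4 * 5 / 90 = 0.69

0.69 dB


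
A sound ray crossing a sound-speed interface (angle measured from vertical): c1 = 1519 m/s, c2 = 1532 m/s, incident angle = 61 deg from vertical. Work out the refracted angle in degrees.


sin(theta2) = (c2/c1)*sin(theta1) = (1532/1519)*sin(61 deg) = 0.8821
theta2 = arcsin(0.8821) = 61.9

61.9 deg


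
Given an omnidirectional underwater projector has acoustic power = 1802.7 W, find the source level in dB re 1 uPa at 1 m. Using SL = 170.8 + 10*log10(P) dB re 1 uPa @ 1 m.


203.36 dB


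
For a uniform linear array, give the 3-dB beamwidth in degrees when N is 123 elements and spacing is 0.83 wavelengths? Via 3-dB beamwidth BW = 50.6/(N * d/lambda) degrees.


BW = 50.6 / (123 * 0.83) = 50.6 / 102.09 = 0.5

0.5 deg


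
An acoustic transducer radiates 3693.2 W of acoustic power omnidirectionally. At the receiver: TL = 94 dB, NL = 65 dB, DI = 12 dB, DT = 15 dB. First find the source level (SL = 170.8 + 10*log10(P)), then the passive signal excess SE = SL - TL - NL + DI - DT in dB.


Step 1: SL = 170.8 + 10*log10(3693.2) = 206.47 dB
Step 2: SE = SL - TL - NL + DI - DT = 206.47 - 94 - 65 + 12 - 15 = 44.47

44.47 dB


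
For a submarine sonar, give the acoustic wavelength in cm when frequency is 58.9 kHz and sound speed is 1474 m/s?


lambda = c/f = 1474 / 58900 = 0.025 m = 2.5 cm

2.5 cm


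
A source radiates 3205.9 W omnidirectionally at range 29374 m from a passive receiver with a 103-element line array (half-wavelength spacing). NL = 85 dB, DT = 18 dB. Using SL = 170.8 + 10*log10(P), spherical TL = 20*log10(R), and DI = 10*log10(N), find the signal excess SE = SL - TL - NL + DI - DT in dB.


Step 1: SL = 170.8 + 10*log10(3205.9) = 205.86 dB
Step 2: TL = 20*log10(29374) = 89.36 dB
Step 3: DI = 10*log10(103) = 20.13 dB
Step 4: SE = SL - TL - NL + DI - DT = 205.86 - 89.36 - 85 + 20.13 - 18 = 33.63

33.63 dB


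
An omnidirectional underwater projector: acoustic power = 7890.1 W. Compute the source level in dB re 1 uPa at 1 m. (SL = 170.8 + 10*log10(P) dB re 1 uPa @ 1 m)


SL = 170.8 + 10*log10(7890.1) = 170.8 + 38.97 = 209.77

209.77 dB


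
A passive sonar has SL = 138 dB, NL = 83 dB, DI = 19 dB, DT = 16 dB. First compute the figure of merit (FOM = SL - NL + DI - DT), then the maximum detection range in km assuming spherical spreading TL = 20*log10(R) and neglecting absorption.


Step 1: FOM = SL - NL + DI - DT = 138 - 83 + 19 - 16 = 58 dB
Step 2: at max range FOM = TL = 20*log10(R), so R = 10^(58/20) = 794.33 m = 0.79 km

0.79 km


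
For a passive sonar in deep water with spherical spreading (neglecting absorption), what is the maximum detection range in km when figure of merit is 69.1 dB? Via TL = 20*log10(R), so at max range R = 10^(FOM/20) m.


At max range FOM = TL, so 20*log10(R) = 69.1
R = 10^(69.1/20) = 2851.02 m = 2.85 km

2.85 km


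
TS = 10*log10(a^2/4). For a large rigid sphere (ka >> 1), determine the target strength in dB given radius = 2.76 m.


TS = 10*log10(2.76^2 / 4) = 10*log10(1.9044) = 2.8

2.8 dB


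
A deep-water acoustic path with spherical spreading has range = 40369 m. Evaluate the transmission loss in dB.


TL = 20*log10(40369) = 92.12

92.12 dB


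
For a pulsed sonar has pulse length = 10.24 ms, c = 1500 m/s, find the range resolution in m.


7.68 m


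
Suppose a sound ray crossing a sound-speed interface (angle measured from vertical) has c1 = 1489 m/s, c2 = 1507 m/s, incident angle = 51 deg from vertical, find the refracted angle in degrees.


51.86 deg


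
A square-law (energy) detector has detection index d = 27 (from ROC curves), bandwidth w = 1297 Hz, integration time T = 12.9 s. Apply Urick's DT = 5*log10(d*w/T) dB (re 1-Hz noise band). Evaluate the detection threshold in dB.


17.17 dB


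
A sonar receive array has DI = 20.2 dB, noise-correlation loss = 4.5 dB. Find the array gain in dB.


15.7 dB


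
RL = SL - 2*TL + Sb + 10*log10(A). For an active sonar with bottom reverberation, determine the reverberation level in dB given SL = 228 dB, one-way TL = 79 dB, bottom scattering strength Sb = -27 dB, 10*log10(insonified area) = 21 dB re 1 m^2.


64 dB


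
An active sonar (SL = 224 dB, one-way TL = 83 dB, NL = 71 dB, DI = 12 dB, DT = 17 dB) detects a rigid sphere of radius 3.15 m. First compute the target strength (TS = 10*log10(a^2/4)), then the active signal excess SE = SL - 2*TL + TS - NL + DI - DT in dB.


Step 1: TS = 10*log10(3.15^2/4) = 3.95 dB
Step 2: SE = SL - 2*TL + TS - NL + DI - DT = 224 - 2*83 + (3.95) - 71 + 12 - 17 = -14.05

-14.05 dB


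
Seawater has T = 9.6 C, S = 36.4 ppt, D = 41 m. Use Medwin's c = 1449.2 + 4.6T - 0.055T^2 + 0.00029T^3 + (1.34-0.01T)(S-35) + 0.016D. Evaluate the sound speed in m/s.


c = 1449.2 + 4.6*9.6 - 0.055*9.6^2 + 0.00029*9.6^3 + (1.34 - 0.01*9.6)*(36.4 - 35) + 0.016*41 = 1490.95

1490.95 m/s


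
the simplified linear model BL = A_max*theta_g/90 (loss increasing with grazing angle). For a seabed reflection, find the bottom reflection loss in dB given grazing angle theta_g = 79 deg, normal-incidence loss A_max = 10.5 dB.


BL = A_max * theta_g / 90 = 10.5 * 79 / 90 = 9.22

9.22 dB


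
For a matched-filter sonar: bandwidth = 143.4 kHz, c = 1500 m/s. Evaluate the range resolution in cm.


dR = c/(2*BW) = 1500 / (2 * 143.4e3) = 0.0052 m = 0.52 cm

0.52 cm


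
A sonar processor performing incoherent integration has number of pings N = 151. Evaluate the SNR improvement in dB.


Gain = 5*log10(151) = 10.89

10.89 dB


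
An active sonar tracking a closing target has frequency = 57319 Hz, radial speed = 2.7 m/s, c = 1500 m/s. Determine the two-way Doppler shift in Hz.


206.35 Hz


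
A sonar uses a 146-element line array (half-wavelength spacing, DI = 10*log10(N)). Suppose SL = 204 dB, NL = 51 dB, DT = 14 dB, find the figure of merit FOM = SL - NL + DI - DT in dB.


Step 1: DI = 10*log10(146) = 21.64 dB
Step 2: FOM = SL - NL + DI - DT = 204 - 51 + 21.64 - 14 = 160.64

160.64 dB


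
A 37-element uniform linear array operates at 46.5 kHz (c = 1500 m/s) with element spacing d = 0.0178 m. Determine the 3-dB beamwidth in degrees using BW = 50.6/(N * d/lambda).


Step 1: lambda = 1500/46500 = 0.03226 m
Step 2: d/lambda = 0.0178/0.03226 = 0.5518
Step 3: BW = 50.6/(N * d/lambda) = 50.6/(37 * 0.5518) = 2.48

2.48 deg


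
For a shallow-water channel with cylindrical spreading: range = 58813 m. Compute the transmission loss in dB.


TL = 10*log10(58813) = 47.69

47.69 dB


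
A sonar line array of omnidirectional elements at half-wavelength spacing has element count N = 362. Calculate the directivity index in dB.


DI = 10*log10(362) = 25.59

25.59 dB


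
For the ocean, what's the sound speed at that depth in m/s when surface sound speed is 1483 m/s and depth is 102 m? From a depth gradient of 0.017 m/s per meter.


c = 1483 + 0.017 * 102 = 1484.734

1484.734 m/s


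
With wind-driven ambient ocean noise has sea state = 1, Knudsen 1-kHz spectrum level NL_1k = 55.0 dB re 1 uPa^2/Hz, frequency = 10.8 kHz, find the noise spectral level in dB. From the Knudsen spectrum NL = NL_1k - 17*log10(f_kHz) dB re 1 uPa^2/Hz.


NL = NL_1k - 17*log10(f_kHz) = 55.0 - 17*log10(10.8) = 55.0 - (17.57) = 37.43

37.43 dB


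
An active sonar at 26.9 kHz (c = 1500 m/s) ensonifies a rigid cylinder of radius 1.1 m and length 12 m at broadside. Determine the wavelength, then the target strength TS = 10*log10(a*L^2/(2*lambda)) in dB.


Step 1: lambda = c/f = 1500/26900 = 0.05576 m
Step 2: TS = 10*log10(a*L^2/(2*lambda)) = 10*log10(1.1*12^2/(2*0.05576)) = 31.52

31.52 dB


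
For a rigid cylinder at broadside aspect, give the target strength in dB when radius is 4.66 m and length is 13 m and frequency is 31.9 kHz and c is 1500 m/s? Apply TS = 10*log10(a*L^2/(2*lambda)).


39.23 dB


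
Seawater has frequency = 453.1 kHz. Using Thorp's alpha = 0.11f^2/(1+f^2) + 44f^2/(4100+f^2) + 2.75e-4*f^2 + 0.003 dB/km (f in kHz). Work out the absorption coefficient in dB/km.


f^2 = 205299.61
alpha = 0.11*205299.61/(1+205299.61) + 44*205299.61/(4100+205299.61) + 2.75e-4*205299.61 + 0.003 = 99.709

99.709 dB/km


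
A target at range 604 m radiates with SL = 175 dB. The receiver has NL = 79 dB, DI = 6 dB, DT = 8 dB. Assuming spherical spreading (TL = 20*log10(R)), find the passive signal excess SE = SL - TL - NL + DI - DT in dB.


Step 1: TL = 20*log10(604) = 55.62 dB
Step 2: SE = 175 - 55.62 - 79 + 6 - 8 = 38.38

38.38 dB


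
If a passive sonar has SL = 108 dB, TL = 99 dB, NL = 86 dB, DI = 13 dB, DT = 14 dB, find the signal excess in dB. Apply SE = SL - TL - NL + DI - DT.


-78 dB


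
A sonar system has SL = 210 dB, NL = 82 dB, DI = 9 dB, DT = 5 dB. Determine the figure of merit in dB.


FOM = SL - NL + DI - DT = 210 - 82 + 9 - 5 = 132

132 dB


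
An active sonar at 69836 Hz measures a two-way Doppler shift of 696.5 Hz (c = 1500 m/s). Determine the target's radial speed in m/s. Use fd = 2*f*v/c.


From fd = 2*f*v/c, v = c*fd/(2*f) = 1500 * 696.5 / (2*69836) = 7.48

7.48 m/s


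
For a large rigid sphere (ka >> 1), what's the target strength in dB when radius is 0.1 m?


TS = 10*log10(0.1^2 / 4) = 10*log10(0.0025) = -26.02

-26.02 dB


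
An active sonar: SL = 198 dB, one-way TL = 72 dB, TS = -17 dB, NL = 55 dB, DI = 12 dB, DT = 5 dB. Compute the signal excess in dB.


SE = SL - 2*TL + TS - NL + DI - DT = 198 - 2*72 + (-17) - 55 + 12 - 5 = -11

-11 dB


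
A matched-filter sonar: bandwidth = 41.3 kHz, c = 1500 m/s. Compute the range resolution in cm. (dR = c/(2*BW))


dR = c/(2*BW) = 1500 / (2 * 41.3e3) = 0.0182 m = 1.82 cm

1.82 cm


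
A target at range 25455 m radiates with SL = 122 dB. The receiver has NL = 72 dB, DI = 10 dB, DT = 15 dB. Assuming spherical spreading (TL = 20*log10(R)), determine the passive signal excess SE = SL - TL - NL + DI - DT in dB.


Step 1: TL = 20*log10(25455) = 88.12 dB
Step 2: SE = 122 - 88.12 - 72 + 10 - 15 = -43.12

-43.12 dB


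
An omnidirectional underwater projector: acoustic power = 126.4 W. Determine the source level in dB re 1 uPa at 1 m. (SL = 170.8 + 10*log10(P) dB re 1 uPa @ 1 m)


SL = 170.8 + 10*log10(126.4) = 170.8 + 21.02 = 191.82

191.82 dB


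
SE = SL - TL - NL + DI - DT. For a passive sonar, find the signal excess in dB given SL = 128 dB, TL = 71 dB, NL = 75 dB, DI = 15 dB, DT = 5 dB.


-8 dB


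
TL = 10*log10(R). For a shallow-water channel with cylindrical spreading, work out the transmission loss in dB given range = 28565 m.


44.56 dB


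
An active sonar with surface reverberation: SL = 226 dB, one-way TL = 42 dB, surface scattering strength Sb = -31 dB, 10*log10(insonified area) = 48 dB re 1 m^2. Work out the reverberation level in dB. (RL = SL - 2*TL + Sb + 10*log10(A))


159 dB


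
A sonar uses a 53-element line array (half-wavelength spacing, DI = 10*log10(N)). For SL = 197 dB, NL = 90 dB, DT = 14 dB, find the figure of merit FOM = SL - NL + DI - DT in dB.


Step 1: DI = 10*log10(53) = 17.24 dB
Step 2: FOM = SL - NL + DI - DT = 197 - 90 + 17.24 - 14 = 110.24

110.24 dB


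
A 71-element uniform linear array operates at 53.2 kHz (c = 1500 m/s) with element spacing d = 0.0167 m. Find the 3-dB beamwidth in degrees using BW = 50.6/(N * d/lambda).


Step 1: lambda = 1500/53200 = 0.0282 m
Step 2: d/lambda = 0.0167/0.0282 = 0.5922
Step 3: BW = 50.6/(N * d/lambda) = 50.6/(71 * 0.5922) = 1.2

1.2 deg


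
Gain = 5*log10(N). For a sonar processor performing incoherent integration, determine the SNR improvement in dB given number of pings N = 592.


Gain = 5*log10(592) = 13.86

13.86 dB


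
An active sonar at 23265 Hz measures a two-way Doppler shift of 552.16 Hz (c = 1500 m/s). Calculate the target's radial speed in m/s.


17.8 m/s


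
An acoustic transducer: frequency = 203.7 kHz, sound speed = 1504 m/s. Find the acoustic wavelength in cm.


lambda = c/f = 1504 / 203700 = 0.0074 m = 0.74 cm

0.74 cm


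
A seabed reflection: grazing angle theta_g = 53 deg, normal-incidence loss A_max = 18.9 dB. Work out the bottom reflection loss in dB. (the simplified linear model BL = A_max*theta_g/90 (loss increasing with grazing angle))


BL = A_max * theta_g / 90 = 18.9 * 53 / 90 = 11.13

11.13 dB


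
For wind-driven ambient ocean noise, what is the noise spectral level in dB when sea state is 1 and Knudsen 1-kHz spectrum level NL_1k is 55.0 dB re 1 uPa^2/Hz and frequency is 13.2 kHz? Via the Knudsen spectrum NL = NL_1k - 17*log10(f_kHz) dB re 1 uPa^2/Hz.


NL = NL_1k - 17*log10(f_kHz) = 55.0 - 17*log10(13.2) = 55.0 - (19.05) = 35.95

35.95 dB
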